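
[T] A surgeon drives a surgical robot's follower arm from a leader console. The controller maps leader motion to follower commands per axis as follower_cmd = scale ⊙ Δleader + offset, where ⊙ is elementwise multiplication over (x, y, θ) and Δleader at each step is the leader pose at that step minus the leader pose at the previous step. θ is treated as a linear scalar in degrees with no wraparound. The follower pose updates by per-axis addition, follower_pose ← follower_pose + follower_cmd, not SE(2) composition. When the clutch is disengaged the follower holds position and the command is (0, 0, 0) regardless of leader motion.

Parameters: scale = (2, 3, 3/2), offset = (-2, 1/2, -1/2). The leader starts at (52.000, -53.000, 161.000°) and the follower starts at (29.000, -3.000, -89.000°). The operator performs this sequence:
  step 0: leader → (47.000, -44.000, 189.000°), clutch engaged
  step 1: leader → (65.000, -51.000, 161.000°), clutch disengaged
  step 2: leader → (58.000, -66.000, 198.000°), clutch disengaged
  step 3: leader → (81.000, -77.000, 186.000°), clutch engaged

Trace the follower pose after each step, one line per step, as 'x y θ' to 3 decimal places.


17.000 24.500 -47.500
17.000 24.500 -47.500
17.000 24.500 -47.500
61.000 -8.000 -66.000

step 0: Δleader=(-5.000, 9.000, 28.000°), engaged; cmd=(-12.000, 27.500, 41.500°) → follower=(17.000, 24.500, -47.500°)
step 1: Δleader=(18.000, -7.000, -28.000°), disengaged; cmd=(0,0,0) → follower holds at (17.000, 24.500, -47.500°)
step 2: Δleader=(-7.000, -15.000, 37.000°), disengaged; cmd=(0,0,0) → follower holds at (17.000, 24.500, -47.500°)
step 3: Δleader=(23.000, -11.000, -12.000°), engaged; cmd=(44.000, -32.500, -18.500°) → follower=(61.000, -8.000, -66.000°)


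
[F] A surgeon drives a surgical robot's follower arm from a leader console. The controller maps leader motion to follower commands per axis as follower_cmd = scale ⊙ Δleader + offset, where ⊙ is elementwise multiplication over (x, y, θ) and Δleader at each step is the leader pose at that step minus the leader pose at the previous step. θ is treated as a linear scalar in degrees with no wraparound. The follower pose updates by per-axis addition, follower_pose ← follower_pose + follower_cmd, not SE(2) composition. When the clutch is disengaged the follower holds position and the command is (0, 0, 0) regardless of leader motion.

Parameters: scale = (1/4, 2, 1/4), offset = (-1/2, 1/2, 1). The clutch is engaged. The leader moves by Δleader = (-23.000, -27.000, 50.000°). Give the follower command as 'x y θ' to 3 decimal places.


-6.250 -53.500 13.500

axis x: 1/4·-23.000 + -1/2 = -6.250
axis y: 2·-27.000 + 1/2 = -53.500
axis θ: 1/4·50.000 + 1 = 13.500


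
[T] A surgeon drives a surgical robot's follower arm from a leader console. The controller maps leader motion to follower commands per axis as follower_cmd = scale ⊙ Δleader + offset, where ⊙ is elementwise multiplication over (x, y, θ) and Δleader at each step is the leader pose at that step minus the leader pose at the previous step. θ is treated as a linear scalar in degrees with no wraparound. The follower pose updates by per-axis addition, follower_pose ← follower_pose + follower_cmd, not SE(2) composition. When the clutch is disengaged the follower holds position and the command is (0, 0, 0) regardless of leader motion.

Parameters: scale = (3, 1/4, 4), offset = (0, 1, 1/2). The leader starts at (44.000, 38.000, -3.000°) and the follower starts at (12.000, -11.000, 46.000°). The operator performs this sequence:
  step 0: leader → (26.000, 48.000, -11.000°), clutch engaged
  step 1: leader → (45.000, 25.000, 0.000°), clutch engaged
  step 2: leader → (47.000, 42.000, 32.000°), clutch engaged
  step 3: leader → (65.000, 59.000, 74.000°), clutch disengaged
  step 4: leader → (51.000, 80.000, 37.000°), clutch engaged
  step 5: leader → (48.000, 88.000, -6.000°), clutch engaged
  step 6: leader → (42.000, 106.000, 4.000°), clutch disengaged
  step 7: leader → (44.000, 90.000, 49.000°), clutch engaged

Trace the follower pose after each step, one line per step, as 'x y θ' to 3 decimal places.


-42.000 -7.500 14.500
15.000 -12.250 59.000
21.000 -7.000 187.500
21.000 -7.000 187.500
-21.000 -0.750 40.000
-30.000 2.250 -131.500
-30.000 2.250 -131.500
-24.000 -0.750 49.000

step 0: Δleader=(-18.000, 10.000, -8.000°), engaged; cmd=(-54.000, 3.500, -31.500°) → follower=(-42.000, -7.500, 14.500°)
step 1: Δleader=(19.000, -23.000, 11.000°), engaged; cmd=(57.000, -4.750, 44.500°) → follower=(15.000, -12.250, 59.000°)
step 2: Δleader=(2.000, 17.000, 32.000°), engaged; cmd=(6.000, 5.250, 128.500°) → follower=(21.000, -7.000, 187.500°)
step 3: Δleader=(18.000, 17.000, 42.000°), disengaged; cmd=(0,0,0) → follower holds at (21.000, -7.000, 187.500°)
step 4: Δleader=(-14.000, 21.000, -37.000°), engaged; cmd=(-42.000, 6.250, -147.500°) → follower=(-21.000, -0.750, 40.000°)
step 5: Δleader=(-3.000, 8.000, -43.000°), engaged; cmd=(-9.000, 3.000, -171.500°) → follower=(-30.000, 2.250, -131.500°)
step 6: Δleader=(-6.000, 18.000, 10.000°), disengaged; cmd=(0,0,0) → follower holds at (-30.000, 2.250, -131.500°)
step 7: Δleader=(2.000, -16.000, 45.000°), engaged; cmd=(6.000, -3.000, 180.500°) → follower=(-24.000, -0.750, 49.000°)


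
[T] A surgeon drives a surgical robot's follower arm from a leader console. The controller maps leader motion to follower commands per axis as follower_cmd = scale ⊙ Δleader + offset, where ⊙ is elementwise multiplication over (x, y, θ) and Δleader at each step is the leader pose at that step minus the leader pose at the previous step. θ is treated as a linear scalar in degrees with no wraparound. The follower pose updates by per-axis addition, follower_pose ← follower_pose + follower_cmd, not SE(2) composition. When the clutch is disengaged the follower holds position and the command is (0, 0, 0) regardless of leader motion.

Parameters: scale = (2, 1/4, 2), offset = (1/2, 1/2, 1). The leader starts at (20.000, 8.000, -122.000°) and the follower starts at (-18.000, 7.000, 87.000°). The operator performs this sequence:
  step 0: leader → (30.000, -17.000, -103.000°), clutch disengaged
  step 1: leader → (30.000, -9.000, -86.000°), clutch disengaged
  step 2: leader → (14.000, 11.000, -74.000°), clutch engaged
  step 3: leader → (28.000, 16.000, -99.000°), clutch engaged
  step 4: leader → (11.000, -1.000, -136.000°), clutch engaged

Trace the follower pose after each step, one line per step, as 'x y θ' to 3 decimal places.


-18.000 7.000 87.000
-18.000 7.000 87.000
-49.500 12.500 112.000
-21.000 14.250 63.000
-54.500 10.500 -10.000

step 0: Δleader=(10.000, -25.000, 19.000°), disengaged; cmd=(0,0,0) → follower holds at (-18.000, 7.000, 87.000°)
step 1: Δleader=(0.000, 8.000, 17.000°), disengaged; cmd=(0,0,0) → follower holds at (-18.000, 7.000, 87.000°)
step 2: Δleader=(-16.000, 20.000, 12.000°), engaged; cmd=(-31.500, 5.500, 25.000°) → follower=(-49.500, 12.500, 112.000°)
step 3: Δleader=(14.000, 5.000, -25.000°), engaged; cmd=(28.500, 1.750, -49.000°) → follower=(-21.000, 14.250, 63.000°)
step 4: Δleader=(-17.000, -17.000, -37.000°), engaged; cmd=(-33.500, -3.750, -73.000°) → follower=(-54.500, 10.500, -10.000°)


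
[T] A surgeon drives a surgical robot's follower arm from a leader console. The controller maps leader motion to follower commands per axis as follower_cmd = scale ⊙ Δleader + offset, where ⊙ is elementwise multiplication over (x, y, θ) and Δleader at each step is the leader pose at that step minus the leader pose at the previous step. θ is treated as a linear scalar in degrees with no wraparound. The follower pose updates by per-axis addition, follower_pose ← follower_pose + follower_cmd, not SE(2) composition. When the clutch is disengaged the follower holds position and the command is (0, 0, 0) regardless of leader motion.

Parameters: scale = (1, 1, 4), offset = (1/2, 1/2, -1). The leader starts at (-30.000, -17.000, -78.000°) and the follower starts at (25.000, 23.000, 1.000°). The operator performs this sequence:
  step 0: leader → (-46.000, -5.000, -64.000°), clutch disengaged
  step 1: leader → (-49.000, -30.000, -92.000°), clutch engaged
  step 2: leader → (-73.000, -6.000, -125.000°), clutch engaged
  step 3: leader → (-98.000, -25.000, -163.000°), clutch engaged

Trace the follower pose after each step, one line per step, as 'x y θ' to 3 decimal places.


step 0: Δleader=(-16.000, 12.000, 14.000°), disengaged; cmd=(0,0,0) → follower holds at (25.000, 23.000, 1.000°)
step 1: Δleader=(-3.000, -25.000, -28.000°), engaged; cmd=(-2.500, -24.500, -113.000°) → follower=(22.500, -1.500, -112.000°)
step 2: Δleader=(-24.000, 24.000, -33.000°), engaged; cmd=(-23.500, 24.500, -133.000°) → follower=(-1.000, 23.000, -245.000°)
step 3: Δleader=(-25.000, -19.000, -38.000°), engaged; cmd=(-24.500, -18.500, -153.000°) → follower=(-25.500, 4.500, -398.000°)

25.000 23.000 1.000
22.500 -1.500 -112.000
-1.000 23.000 -245.000
-25.500 4.500 -398.000


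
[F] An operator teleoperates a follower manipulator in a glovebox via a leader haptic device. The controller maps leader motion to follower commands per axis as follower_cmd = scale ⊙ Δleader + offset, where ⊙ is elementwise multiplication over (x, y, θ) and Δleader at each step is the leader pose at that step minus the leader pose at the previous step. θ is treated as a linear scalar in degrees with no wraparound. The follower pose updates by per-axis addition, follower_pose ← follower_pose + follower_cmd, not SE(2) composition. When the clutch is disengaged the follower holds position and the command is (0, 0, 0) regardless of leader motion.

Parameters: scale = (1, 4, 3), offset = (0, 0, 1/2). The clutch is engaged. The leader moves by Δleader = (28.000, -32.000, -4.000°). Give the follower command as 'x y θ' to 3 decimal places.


axis x: 1·28.000 + 0 = 28.000
axis y: 4·-32.000 + 0 = -128.000
axis θ: 3·-4.000 + 1/2 = -11.500

28.000 -128.000 -11.500


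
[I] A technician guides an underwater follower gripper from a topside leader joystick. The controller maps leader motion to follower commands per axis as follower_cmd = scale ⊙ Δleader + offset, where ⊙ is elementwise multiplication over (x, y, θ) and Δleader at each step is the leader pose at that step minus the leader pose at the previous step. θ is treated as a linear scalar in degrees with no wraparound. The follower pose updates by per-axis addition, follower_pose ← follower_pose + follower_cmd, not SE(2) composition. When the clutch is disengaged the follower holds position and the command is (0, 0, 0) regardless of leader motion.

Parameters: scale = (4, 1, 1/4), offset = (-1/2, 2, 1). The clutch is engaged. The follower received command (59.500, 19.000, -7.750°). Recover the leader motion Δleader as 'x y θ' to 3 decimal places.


axis x: (59.500 − -1/2) / (4) = 15.000
axis y: (19.000 − 2) / (1) = 17.000
axis θ: (-7.750 − 1) / (1/4) = -35.000

15.000 17.000 -35.000


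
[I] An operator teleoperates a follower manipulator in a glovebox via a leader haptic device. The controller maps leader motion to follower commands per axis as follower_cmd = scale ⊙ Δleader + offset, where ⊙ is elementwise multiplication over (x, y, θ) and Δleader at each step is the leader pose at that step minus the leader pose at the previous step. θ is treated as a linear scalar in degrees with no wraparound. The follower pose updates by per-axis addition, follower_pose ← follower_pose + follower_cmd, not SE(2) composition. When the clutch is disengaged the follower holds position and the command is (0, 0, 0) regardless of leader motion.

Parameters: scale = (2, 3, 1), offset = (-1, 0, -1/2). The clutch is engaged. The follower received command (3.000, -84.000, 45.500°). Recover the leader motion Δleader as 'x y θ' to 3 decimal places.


axis x: (3.000 − -1) / (2) = 2.000
axis y: (-84.000 − 0) / (3) = -28.000
axis θ: (45.500 − -1/2) / (1) = 46.000

2.000 -28.000 46.000


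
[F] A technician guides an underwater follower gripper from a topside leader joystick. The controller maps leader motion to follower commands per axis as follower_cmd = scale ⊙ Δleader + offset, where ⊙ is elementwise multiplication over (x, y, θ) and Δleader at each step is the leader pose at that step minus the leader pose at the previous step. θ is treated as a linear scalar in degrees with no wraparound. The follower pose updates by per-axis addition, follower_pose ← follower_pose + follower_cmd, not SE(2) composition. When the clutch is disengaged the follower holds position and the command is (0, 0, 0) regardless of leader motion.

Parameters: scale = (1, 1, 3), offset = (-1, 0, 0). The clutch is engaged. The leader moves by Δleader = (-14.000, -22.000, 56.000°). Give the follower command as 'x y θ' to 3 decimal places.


axis x: 1·-14.000 + -1 = -15.000
axis y: 1·-22.000 + 0 = -22.000
axis θ: 3·56.000 + 0 = 168.000

-15.000 -22.000 168.000


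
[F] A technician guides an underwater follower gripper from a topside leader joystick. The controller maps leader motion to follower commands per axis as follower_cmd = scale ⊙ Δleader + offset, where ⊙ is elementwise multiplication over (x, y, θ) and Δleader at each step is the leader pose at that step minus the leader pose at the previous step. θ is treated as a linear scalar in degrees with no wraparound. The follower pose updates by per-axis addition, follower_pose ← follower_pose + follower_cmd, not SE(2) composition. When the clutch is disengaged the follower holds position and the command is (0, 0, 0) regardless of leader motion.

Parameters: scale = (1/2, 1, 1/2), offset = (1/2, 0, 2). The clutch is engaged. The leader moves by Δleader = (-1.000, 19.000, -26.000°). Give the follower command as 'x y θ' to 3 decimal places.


axis x: 1/2·-1.000 + 1/2 = 0.000
axis y: 1·19.000 + 0 = 19.000
axis θ: 1/2·-26.000 + 2 = -11.000

0.000 19.000 -11.000


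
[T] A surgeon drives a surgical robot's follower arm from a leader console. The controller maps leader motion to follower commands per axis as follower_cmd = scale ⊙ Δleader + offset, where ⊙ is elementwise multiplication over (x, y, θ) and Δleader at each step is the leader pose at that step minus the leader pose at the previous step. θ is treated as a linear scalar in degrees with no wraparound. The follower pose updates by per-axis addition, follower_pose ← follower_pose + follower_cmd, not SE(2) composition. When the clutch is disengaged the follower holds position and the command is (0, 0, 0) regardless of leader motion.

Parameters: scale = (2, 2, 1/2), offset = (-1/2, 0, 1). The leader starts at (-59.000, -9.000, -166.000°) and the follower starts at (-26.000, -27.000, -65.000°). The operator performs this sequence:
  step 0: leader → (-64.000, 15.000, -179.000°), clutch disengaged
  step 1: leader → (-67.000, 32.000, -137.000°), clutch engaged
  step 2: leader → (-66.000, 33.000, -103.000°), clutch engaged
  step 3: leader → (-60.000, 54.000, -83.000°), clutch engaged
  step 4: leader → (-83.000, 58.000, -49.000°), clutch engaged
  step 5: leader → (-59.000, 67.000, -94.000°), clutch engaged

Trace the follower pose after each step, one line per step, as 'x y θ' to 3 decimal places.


-26.000 -27.000 -65.000
-32.500 7.000 -43.000
-31.000 9.000 -25.000
-19.500 51.000 -14.000
-66.000 59.000 4.000
-18.500 77.000 -17.500

step 0: Δleader=(-5.000, 24.000, -13.000°), disengaged; cmd=(0,0,0) → follower holds at (-26.000, -27.000, -65.000°)
step 1: Δleader=(-3.000, 17.000, 42.000°), engaged; cmd=(-6.500, 34.000, 22.000°) → follower=(-32.500, 7.000, -43.000°)
step 2: Δleader=(1.000, 1.000, 34.000°), engaged; cmd=(1.500, 2.000, 18.000°) → follower=(-31.000, 9.000, -25.000°)
step 3: Δleader=(6.000, 21.000, 20.000°), engaged; cmd=(11.500, 42.000, 11.000°) → follower=(-19.500, 51.000, -14.000°)
step 4: Δleader=(-23.000, 4.000, 34.000°), engaged; cmd=(-46.500, 8.000, 18.000°) → follower=(-66.000, 59.000, 4.000°)
step 5: Δleader=(24.000, 9.000, -45.000°), engaged; cmd=(47.500, 18.000, -21.500°) → follower=(-18.500, 77.000, -17.500°)


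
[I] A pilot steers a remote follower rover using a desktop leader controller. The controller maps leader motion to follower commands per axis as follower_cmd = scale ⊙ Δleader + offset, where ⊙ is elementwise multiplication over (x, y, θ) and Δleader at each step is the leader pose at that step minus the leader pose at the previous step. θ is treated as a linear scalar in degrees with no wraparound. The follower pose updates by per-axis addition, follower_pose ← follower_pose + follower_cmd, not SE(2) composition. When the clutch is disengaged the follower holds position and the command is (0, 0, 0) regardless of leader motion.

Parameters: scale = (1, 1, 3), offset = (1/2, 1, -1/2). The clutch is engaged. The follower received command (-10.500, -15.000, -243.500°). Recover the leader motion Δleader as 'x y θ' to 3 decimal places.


-11.000 -16.000 -81.000

axis x: (-10.500 − 1/2) / (1) = -11.000
axis y: (-15.000 − 1) / (1) = -16.000
axis θ: (-243.500 − -1/2) / (3) = -81.000


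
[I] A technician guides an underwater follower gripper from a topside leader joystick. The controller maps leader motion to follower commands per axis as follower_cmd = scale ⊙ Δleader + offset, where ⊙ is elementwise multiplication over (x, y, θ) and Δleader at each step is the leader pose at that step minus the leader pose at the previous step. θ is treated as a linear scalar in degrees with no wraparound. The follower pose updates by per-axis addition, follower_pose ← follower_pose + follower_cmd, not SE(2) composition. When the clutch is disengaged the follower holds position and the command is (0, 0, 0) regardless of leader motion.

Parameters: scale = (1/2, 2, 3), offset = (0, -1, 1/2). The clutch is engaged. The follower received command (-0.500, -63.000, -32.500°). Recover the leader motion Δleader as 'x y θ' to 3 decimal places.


-1.000 -31.000 -11.000

axis x: (-0.500 − 0) / (1/2) = -1.000
axis y: (-63.000 − -1) / (2) = -31.000
axis θ: (-32.500 − 1/2) / (3) = -11.000


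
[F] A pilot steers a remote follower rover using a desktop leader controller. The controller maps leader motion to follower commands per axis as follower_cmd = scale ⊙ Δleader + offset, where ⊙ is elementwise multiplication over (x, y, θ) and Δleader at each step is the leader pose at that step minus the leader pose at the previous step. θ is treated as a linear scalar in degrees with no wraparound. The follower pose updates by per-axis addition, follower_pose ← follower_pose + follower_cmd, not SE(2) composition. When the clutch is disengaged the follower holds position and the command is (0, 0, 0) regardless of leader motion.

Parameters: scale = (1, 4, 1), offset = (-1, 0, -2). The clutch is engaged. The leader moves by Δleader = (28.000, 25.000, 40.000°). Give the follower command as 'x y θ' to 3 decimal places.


27.000 100.000 38.000

axis x: 1·28.000 + -1 = 27.000
axis y: 4·25.000 + 0 = 100.000
axis θ: 1·40.000 + -2 = 38.000


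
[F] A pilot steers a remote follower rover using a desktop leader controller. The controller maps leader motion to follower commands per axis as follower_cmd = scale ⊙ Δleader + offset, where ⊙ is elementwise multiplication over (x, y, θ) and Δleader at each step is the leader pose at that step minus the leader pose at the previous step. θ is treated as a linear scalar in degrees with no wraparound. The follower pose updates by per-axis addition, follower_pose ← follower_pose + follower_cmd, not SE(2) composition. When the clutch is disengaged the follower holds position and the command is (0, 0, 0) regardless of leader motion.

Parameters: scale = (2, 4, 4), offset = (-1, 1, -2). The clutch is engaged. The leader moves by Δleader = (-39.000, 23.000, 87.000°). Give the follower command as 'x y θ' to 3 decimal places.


axis x: 2·-39.000 + -1 = -79.000
axis y: 4·23.000 + 1 = 93.000
axis θ: 4·87.000 + -2 = 346.000

-79.000 93.000 346.000


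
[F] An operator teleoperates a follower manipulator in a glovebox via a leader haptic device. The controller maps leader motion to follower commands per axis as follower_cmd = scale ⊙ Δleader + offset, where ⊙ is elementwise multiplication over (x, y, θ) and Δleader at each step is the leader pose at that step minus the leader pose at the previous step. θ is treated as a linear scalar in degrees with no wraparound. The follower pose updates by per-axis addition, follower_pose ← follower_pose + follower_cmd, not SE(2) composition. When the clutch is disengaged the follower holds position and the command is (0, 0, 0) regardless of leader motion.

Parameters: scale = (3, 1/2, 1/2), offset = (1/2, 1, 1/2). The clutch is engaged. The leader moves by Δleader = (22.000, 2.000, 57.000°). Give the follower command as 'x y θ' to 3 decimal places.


66.500 2.000 29.000

axis x: 3·22.000 + 1/2 = 66.500
axis y: 1/2·2.000 + 1 = 2.000
axis θ: 1/2·57.000 + 1/2 = 29.000


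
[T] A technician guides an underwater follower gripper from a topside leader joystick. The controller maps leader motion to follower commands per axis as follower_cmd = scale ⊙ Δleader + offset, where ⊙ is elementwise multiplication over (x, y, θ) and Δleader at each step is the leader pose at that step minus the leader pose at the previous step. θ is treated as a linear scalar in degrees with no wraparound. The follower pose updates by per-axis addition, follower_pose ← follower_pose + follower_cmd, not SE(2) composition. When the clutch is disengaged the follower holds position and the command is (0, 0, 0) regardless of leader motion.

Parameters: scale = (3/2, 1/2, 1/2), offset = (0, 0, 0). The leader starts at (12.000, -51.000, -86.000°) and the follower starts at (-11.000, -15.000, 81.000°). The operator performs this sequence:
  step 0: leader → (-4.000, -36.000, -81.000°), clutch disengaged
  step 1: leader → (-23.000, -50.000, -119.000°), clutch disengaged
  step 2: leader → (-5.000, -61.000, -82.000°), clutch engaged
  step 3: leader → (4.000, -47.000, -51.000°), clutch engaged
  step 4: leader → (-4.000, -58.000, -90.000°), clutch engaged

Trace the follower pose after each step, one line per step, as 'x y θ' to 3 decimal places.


-11.000 -15.000 81.000
-11.000 -15.000 81.000
16.000 -20.500 99.500
29.500 -13.500 115.000
17.500 -19.000 95.500

step 0: Δleader=(-16.000, 15.000, 5.000°), disengaged; cmd=(0,0,0) → follower holds at (-11.000, -15.000, 81.000°)
step 1: Δleader=(-19.000, -14.000, -38.000°), disengaged; cmd=(0,0,0) → follower holds at (-11.000, -15.000, 81.000°)
step 2: Δleader=(18.000, -11.000, 37.000°), engaged; cmd=(27.000, -5.500, 18.500°) → follower=(16.000, -20.500, 99.500°)
step 3: Δleader=(9.000, 14.000, 31.000°), engaged; cmd=(13.500, 7.000, 15.500°) → follower=(29.500, -13.500, 115.000°)
step 4: Δleader=(-8.000, -11.000, -39.000°), engaged; cmd=(-12.000, -5.500, -19.500°) → follower=(17.500, -19.000, 95.500°)


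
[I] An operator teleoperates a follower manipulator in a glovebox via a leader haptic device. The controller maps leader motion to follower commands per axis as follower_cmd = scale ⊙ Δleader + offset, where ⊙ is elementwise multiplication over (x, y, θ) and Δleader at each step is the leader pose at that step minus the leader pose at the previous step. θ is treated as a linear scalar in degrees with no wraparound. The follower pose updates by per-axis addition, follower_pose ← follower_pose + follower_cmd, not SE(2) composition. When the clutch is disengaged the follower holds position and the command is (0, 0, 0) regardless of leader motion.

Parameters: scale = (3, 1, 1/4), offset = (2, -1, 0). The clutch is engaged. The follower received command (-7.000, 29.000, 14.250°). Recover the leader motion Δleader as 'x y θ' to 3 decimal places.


-3.000 30.000 57.000

axis x: (-7.000 − 2) / (3) = -3.000
axis y: (29.000 − -1) / (1) = 30.000
axis θ: (14.250 − 0) / (1/4) = 57.000


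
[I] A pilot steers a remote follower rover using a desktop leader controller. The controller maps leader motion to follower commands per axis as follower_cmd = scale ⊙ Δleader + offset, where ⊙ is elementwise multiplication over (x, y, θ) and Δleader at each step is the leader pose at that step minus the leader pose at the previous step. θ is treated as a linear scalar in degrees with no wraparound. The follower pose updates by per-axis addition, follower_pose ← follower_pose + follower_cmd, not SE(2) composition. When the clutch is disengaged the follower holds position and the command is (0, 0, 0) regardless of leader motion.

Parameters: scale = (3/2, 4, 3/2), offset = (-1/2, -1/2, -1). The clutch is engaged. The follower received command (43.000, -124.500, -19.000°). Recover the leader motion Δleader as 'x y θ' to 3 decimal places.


axis x: (43.000 − -1/2) / (3/2) = 29.000
axis y: (-124.500 − -1/2) / (4) = -31.000
axis θ: (-19.000 − -1) / (3/2) = -12.000

29.000 -31.000 -12.000


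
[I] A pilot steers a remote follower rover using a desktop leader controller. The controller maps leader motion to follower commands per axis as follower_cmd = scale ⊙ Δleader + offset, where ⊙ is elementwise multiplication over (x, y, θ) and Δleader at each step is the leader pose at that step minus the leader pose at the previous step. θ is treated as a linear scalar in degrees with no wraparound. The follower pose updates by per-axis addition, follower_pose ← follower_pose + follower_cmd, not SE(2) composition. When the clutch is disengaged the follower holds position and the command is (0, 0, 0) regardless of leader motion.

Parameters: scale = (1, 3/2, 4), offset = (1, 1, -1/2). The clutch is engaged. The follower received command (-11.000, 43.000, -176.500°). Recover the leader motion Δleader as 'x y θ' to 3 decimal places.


axis x: (-11.000 − 1) / (1) = -12.000
axis y: (43.000 − 1) / (3/2) = 28.000
axis θ: (-176.500 − -1/2) / (4) = -44.000

-12.000 28.000 -44.000


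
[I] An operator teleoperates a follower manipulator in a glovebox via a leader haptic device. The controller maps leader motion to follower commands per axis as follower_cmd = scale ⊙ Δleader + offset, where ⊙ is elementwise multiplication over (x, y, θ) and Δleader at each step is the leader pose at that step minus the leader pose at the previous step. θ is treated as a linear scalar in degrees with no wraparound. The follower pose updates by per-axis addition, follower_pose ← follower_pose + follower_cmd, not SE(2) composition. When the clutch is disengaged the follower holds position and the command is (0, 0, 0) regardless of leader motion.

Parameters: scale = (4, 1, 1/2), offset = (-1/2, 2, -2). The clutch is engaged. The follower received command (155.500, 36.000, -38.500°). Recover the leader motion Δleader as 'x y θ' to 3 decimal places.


axis x: (155.500 − -1/2) / (4) = 39.000
axis y: (36.000 − 2) / (1) = 34.000
axis θ: (-38.500 − -2) / (1/2) = -73.000

39.000 34.000 -73.000


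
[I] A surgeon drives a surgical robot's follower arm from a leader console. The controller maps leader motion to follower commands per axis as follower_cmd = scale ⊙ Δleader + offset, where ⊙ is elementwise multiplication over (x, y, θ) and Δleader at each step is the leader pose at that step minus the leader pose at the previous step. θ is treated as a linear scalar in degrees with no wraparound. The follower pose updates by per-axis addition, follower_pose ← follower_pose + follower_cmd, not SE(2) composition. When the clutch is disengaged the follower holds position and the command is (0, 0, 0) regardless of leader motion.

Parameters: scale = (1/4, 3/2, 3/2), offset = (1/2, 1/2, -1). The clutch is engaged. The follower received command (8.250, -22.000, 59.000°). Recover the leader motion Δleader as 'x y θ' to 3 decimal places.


axis x: (8.250 − 1/2) / (1/4) = 31.000
axis y: (-22.000 − 1/2) / (3/2) = -15.000
axis θ: (59.000 − -1) / (3/2) = 40.000

31.000 -15.000 40.000


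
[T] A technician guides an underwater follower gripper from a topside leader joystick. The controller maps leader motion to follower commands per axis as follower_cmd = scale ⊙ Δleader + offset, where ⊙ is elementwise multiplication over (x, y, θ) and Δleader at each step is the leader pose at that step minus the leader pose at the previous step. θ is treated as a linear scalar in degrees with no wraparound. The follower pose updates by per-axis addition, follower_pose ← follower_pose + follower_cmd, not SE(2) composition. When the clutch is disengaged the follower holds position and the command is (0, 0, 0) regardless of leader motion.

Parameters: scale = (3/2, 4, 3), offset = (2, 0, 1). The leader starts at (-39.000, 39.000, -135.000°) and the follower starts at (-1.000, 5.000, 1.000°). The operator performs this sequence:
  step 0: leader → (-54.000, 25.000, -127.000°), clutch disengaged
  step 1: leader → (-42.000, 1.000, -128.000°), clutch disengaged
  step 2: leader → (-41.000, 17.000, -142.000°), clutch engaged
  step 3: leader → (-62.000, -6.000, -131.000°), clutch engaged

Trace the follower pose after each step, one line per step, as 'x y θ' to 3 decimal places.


step 0: Δleader=(-15.000, -14.000, 8.000°), disengaged; cmd=(0,0,0) → follower holds at (-1.000, 5.000, 1.000°)
step 1: Δleader=(12.000, -24.000, -1.000°), disengaged; cmd=(0,0,0) → follower holds at (-1.000, 5.000, 1.000°)
step 2: Δleader=(1.000, 16.000, -14.000°), engaged; cmd=(3.500, 64.000, -41.000°) → follower=(2.500, 69.000, -40.000°)
step 3: Δleader=(-21.000, -23.000, 11.000°), engaged; cmd=(-29.500, -92.000, 34.000°) → follower=(-27.000, -23.000, -6.000°)

-1.000 5.000 1.000
-1.000 5.000 1.000
2.500 69.000 -40.000
-27.000 -23.000 -6.000


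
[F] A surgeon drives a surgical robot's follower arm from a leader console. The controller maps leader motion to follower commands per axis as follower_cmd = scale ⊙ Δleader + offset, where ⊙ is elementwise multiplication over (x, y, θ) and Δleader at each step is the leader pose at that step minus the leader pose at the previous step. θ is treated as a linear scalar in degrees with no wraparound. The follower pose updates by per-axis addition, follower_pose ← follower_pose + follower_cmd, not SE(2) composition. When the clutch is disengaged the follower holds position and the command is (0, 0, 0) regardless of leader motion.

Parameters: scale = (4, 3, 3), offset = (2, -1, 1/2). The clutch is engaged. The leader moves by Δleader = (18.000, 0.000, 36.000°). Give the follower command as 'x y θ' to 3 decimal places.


74.000 -1.000 108.500

axis x: 4·18.000 + 2 = 74.000
axis y: 3·0.000 + -1 = -1.000
axis θ: 3·36.000 + 1/2 = 108.500


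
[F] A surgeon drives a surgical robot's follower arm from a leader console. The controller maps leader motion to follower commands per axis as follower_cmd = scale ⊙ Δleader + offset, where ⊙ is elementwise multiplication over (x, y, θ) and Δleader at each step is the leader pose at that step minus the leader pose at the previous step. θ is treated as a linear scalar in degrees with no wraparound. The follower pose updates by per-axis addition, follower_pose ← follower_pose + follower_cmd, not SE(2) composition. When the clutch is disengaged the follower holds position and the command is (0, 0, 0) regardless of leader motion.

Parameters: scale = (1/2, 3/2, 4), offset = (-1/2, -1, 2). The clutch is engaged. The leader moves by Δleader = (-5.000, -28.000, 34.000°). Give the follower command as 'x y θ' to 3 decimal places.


axis x: 1/2·-5.000 + -1/2 = -3.000
axis y: 3/2·-28.000 + -1 = -43.000
axis θ: 4·34.000 + 2 = 138.000

-3.000 -43.000 138.000


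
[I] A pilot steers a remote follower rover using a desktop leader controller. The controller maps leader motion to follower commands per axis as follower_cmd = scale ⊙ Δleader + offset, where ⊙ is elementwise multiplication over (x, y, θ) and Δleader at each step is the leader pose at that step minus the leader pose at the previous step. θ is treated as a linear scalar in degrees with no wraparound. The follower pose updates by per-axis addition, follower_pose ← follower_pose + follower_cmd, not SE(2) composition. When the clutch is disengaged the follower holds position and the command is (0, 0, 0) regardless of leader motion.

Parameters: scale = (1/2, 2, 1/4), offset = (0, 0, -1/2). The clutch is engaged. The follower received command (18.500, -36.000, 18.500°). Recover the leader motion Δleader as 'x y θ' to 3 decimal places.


37.000 -18.000 76.000

axis x: (18.500 − 0) / (1/2) = 37.000
axis y: (-36.000 − 0) / (2) = -18.000
axis θ: (18.500 − -1/2) / (1/4) = 76.000


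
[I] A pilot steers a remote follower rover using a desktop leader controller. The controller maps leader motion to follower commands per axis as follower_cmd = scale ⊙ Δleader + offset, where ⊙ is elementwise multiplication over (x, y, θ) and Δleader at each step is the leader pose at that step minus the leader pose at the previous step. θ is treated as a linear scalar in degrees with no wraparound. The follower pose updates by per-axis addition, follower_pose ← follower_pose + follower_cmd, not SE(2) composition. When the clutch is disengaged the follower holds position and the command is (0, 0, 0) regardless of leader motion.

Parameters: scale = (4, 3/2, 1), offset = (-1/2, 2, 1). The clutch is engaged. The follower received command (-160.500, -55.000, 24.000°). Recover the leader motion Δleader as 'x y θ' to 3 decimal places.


axis x: (-160.500 − -1/2) / (4) = -40.000
axis y: (-55.000 − 2) / (3/2) = -38.000
axis θ: (24.000 − 1) / (1) = 23.000

-40.000 -38.000 23.000


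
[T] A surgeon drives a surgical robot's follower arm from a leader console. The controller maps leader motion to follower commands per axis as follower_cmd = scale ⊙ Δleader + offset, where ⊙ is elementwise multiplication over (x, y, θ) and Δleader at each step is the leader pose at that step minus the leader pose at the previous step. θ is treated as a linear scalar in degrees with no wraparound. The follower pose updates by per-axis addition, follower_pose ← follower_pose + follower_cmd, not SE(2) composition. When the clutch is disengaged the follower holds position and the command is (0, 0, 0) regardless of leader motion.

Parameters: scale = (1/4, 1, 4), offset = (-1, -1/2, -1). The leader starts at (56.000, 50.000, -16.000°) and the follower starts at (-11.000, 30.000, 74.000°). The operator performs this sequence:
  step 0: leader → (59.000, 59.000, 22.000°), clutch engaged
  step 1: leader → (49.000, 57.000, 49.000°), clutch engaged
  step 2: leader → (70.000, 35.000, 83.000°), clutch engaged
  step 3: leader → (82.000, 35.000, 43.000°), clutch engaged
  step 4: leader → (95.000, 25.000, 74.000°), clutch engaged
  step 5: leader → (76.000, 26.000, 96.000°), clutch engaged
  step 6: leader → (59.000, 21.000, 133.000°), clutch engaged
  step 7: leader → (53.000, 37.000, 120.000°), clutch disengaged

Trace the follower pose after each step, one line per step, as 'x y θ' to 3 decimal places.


-11.250 38.500 225.000
-14.750 36.000 332.000
-10.500 13.500 467.000
-8.500 13.000 306.000
-6.250 2.500 429.000
-12.000 3.000 516.000
-17.250 -2.500 663.000
-17.250 -2.500 663.000

step 0: Δleader=(3.000, 9.000, 38.000°), engaged; cmd=(-0.250, 8.500, 151.000°) → follower=(-11.250, 38.500, 225.000°)
step 1: Δleader=(-10.000, -2.000, 27.000°), engaged; cmd=(-3.500, -2.500, 107.000°) → follower=(-14.750, 36.000, 332.000°)
step 2: Δleader=(21.000, -22.000, 34.000°), engaged; cmd=(4.250, -22.500, 135.000°) → follower=(-10.500, 13.500, 467.000°)
step 3: Δleader=(12.000, 0.000, -40.000°), engaged; cmd=(2.000, -0.500, -161.000°) → follower=(-8.500, 13.000, 306.000°)
step 4: Δleader=(13.000, -10.000, 31.000°), engaged; cmd=(2.250, -10.500, 123.000°) → follower=(-6.250, 2.500, 429.000°)
step 5: Δleader=(-19.000, 1.000, 22.000°), engaged; cmd=(-5.750, 0.500, 87.000°) → follower=(-12.000, 3.000, 516.000°)
step 6: Δleader=(-17.000, -5.000, 37.000°), engaged; cmd=(-5.250, -5.500, 147.000°) → follower=(-17.250, -2.500, 663.000°)
step 7: Δleader=(-6.000, 16.000, -13.000°), disengaged; cmd=(0,0,0) → follower holds at (-17.250, -2.500, 663.000°)


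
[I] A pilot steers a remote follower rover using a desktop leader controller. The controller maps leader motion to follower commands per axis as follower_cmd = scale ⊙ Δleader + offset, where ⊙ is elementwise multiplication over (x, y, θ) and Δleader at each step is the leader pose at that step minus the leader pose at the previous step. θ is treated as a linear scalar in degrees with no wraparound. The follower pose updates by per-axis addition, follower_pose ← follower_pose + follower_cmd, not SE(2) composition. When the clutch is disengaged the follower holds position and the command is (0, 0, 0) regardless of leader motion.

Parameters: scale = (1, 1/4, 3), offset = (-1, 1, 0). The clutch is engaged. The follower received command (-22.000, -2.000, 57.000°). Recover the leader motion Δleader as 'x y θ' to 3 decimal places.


-21.000 -12.000 19.000

axis x: (-22.000 − -1) / (1) = -21.000
axis y: (-2.000 − 1) / (1/4) = -12.000
axis θ: (57.000 − 0) / (3) = 19.000


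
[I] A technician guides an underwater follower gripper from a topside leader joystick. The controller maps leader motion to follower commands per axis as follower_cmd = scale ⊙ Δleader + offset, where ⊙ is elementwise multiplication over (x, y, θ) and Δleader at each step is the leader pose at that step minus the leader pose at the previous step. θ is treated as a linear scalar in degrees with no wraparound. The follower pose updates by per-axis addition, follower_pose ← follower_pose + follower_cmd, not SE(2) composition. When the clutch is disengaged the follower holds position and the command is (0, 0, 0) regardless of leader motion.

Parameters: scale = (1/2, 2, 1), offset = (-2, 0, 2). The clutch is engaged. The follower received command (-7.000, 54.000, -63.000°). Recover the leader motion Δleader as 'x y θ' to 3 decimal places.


axis x: (-7.000 − -2) / (1/2) = -10.000
axis y: (54.000 − 0) / (2) = 27.000
axis θ: (-63.000 − 2) / (1) = -65.000

-10.000 27.000 -65.000


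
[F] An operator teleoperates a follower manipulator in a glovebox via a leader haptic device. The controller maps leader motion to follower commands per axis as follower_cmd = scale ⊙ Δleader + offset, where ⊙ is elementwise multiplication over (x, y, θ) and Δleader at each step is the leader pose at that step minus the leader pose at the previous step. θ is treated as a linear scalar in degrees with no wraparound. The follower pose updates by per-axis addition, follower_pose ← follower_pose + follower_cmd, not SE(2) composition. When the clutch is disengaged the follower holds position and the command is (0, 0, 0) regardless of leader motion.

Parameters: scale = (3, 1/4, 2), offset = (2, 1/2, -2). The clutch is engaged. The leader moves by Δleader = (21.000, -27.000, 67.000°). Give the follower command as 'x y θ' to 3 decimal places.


axis x: 3·21.000 + 2 = 65.000
axis y: 1/4·-27.000 + 1/2 = -6.250
axis θ: 2·67.000 + -2 = 132.000

65.000 -6.250 132.000


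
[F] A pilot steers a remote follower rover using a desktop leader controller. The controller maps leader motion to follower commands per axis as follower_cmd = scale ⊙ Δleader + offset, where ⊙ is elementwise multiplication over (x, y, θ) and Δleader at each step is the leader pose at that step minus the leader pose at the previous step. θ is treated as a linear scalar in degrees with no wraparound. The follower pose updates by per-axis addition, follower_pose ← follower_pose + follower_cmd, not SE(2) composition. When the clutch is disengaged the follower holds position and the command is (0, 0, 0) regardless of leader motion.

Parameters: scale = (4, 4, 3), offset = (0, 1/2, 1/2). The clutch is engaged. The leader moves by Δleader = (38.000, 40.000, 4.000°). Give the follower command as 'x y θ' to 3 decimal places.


152.000 160.500 12.500

axis x: 4·38.000 + 0 = 152.000
axis y: 4·40.000 + 1/2 = 160.500
axis θ: 3·4.000 + 1/2 = 12.500
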